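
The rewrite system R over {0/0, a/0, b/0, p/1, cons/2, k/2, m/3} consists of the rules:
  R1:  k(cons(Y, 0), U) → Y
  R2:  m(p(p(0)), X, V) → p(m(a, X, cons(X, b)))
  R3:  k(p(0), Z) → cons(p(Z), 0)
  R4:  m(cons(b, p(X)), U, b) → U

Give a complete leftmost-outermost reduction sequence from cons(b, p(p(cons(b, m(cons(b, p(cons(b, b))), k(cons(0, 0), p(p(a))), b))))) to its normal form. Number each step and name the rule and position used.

1. cons(b, p(p(cons(b, m(cons(b, p(cons(b, b))), k(cons(0, 0), p(p(a))), b)))))  →  cons(b, p(p(cons(b, k(cons(0, 0), p(p(a)))))))   [R4 at 2.1.1.2]
2. cons(b, p(p(cons(b, k(cons(0, 0), p(p(a)))))))  →  cons(b, p(p(cons(b, 0))))   [R1 at 2.1.1.2]

cons(b, p(p(cons(b, 0))))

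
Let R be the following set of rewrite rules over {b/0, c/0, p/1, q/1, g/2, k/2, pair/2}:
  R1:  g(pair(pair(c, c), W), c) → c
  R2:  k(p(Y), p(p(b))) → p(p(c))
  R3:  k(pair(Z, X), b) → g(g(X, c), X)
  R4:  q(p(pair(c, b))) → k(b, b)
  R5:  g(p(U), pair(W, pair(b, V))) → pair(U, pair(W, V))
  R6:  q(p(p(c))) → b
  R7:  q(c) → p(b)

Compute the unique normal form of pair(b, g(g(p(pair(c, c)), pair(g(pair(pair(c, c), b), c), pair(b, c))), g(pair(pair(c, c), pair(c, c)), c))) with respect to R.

1. pair(b, g(g(p(pair(c, c)), pair(g(pair(pair(c, c), b), c), pair(b, c))), g(pair(pair(c, c), pair(c, c)), c)))  →  pair(b, g(pair(pair(c, c), pair(g(pair(pair(c, c), b), c), c)), g(pair(pair(c, c), pair(c, c)), c)))   [R5 at 2.1]
2. pair(b, g(pair(pair(c, c), pair(g(pair(pair(c, c), b), c), c)), g(pair(pair(c, c), pair(c, c)), c)))  →  pair(b, g(pair(pair(c, c), pair(c, c)), g(pair(pair(c, c), pair(c, c)), c)))   [R1 at 2.1.2.1]
3. pair(b, g(pair(pair(c, c), pair(c, c)), g(pair(pair(c, c), pair(c, c)), c)))  →  pair(b, g(pair(pair(c, c), pair(c, c)), c))   [R1 at 2.2]
4. pair(b, g(pair(pair(c, c), pair(c, c)), c))  →  pair(b, c)   [R1 at 2]

pair(b, c)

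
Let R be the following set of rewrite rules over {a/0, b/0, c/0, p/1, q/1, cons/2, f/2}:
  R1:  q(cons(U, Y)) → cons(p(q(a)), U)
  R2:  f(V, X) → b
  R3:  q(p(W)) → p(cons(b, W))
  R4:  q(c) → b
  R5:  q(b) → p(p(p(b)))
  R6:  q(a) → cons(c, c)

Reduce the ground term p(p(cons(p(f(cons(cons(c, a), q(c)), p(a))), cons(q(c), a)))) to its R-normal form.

1. p(p(cons(p(f(cons(cons(c, a), q(c)), p(a))), cons(q(c), a))))  →  p(p(cons(p(b), cons(q(c), a))))   [R2 at 1.1.1.1]
2. p(p(cons(p(b), cons(q(c), a))))  →  p(p(cons(p(b), cons(b, a))))   [R4 at 1.1.2.1]

p(p(cons(p(b), cons(b, a))))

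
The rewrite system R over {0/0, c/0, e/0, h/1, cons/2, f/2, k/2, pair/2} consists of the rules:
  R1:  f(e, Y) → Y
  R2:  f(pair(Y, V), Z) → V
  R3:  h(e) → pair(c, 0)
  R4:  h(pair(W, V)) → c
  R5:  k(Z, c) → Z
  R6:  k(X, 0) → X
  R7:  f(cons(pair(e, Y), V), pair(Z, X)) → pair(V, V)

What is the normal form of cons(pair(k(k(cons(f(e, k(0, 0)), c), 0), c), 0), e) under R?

1. cons(pair(k(k(cons(f(e, k(0, 0)), c), 0), c), 0), e)  →  cons(pair(k(cons(f(e, k(0, 0)), c), 0), 0), e)   [R5 at 1.1]
2. cons(pair(k(cons(f(e, k(0, 0)), c), 0), 0), e)  →  cons(pair(cons(f(e, k(0, 0)), c), 0), e)   [R6 at 1.1]
3. cons(pair(cons(f(e, k(0, 0)), c), 0), e)  →  cons(pair(cons(k(0, 0), c), 0), e)   [R1 at 1.1.1]
4. cons(pair(cons(k(0, 0), c), 0), e)  →  cons(pair(cons(0, c), 0), e)   [R6 at 1.1.1]

cons(pair(cons(0, c), 0), e)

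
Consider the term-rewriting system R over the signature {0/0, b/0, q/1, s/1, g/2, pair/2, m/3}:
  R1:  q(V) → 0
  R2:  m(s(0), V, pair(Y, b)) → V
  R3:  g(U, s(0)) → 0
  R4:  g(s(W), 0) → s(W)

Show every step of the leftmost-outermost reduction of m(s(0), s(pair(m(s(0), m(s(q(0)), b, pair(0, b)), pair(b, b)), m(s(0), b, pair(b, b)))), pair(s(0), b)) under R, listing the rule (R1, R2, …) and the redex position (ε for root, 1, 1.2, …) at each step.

1. m(s(0), s(pair(m(s(0), m(s(q(0)), b, pair(0, b)), pair(b, b)), m(s(0), b, pair(b, b)))), pair(s(0), b))  →  s(pair(m(s(0), m(s(q(0)), b, pair(0, b)), pair(b, b)), m(s(0), b, pair(b, b))))   [R2 at ε]
2. s(pair(m(s(0), m(s(q(0)), b, pair(0, b)), pair(b, b)), m(s(0), b, pair(b, b))))  →  s(pair(m(s(q(0)), b, pair(0, b)), m(s(0), b, pair(b, b))))   [R2 at 1.1]
3. s(pair(m(s(q(0)), b, pair(0, b)), m(s(0), b, pair(b, b))))  →  s(pair(m(s(0), b, pair(0, b)), m(s(0), b, pair(b, b))))   [R1 at 1.1.1.1]
4. s(pair(m(s(0), b, pair(0, b)), m(s(0), b, pair(b, b))))  →  s(pair(b, m(s(0), b, pair(b, b))))   [R2 at 1.1]
5. s(pair(b, m(s(0), b, pair(b, b))))  →  s(pair(b, b))   [R2 at 1.2]

s(pair(b, b))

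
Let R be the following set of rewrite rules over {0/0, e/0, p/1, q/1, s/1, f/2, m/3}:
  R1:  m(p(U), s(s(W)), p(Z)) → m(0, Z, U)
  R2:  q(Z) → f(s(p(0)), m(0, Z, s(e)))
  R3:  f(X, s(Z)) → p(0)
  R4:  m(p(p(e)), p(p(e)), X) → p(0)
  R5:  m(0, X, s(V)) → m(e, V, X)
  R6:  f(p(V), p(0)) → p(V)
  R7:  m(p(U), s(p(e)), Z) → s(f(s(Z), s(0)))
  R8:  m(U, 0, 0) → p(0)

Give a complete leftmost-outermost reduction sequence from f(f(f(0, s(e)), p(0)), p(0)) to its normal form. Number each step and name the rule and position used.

p(0)

1. f(f(f(0, s(e)), p(0)), p(0))  →  f(f(p(0), p(0)), p(0))   [R3 at 1.1]
2. f(f(p(0), p(0)), p(0))  →  f(p(0), p(0))   [R6 at 1]
3. f(p(0), p(0))  →  p(0)   [R6 at ε]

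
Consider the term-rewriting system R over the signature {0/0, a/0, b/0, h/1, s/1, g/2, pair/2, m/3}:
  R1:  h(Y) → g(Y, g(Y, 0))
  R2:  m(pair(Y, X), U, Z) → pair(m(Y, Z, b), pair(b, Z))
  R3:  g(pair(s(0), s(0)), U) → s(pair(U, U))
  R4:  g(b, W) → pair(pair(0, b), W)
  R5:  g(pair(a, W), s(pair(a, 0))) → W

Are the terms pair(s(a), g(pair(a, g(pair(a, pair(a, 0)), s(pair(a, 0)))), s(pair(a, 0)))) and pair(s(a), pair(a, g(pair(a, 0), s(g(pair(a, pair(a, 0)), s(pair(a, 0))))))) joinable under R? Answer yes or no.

Reduce t₁ = pair(s(a), g(pair(a, g(pair(a, pair(a, 0)), s(pair(a, 0)))), s(pair(a, 0)))):
1. pair(s(a), g(pair(a, g(pair(a, pair(a, 0)), s(pair(a, 0)))), s(pair(a, 0))))  →  pair(s(a), g(pair(a, pair(a, 0)), s(pair(a, 0))))   [R5 at 2]
2. pair(s(a), g(pair(a, pair(a, 0)), s(pair(a, 0))))  →  pair(s(a), pair(a, 0))   [R5 at 2]

Reduce t₂ = pair(s(a), pair(a, g(pair(a, 0), s(g(pair(a, pair(a, 0)), s(pair(a, 0))))))):
1. pair(s(a), pair(a, g(pair(a, 0), s(g(pair(a, pair(a, 0)), s(pair(a, 0)))))))  →  pair(s(a), pair(a, g(pair(a, 0), s(pair(a, 0)))))   [R5 at 2.2.2.1]
2. pair(s(a), pair(a, g(pair(a, 0), s(pair(a, 0)))))  →  pair(s(a), pair(a, 0))   [R5 at 2.2]

yes — NF(t₁) = pair(s(a), pair(a, 0)), NF(t₂) = pair(s(a), pair(a, 0))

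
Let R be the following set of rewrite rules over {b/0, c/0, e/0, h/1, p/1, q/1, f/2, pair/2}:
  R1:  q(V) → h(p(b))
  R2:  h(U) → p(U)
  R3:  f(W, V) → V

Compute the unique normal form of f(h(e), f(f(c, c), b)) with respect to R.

1. f(h(e), f(f(c, c), b))  →  f(f(c, c), b)   [R3 at ε]
2. f(f(c, c), b)  →  b   [R3 at ε]

b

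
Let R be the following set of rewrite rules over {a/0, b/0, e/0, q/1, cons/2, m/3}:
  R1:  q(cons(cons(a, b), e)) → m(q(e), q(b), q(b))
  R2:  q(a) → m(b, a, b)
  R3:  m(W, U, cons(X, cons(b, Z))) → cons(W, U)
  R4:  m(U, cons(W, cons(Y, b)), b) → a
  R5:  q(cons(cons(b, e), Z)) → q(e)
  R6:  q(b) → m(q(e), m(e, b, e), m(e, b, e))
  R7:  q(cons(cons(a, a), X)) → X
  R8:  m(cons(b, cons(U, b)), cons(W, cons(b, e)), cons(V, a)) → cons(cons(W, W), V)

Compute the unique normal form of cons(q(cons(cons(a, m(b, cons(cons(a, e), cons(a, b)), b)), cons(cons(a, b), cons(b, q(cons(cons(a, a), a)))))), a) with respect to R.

1. cons(q(cons(cons(a, m(b, cons(cons(a, e), cons(a, b)), b)), cons(cons(a, b), cons(b, q(cons(cons(a, a), a)))))), a)  →  cons(q(cons(cons(a, a), cons(cons(a, b), cons(b, q(cons(cons(a, a), a)))))), a)   [R4 at 1.1.1.2]
2. cons(q(cons(cons(a, a), cons(cons(a, b), cons(b, q(cons(cons(a, a), a)))))), a)  →  cons(cons(cons(a, b), cons(b, q(cons(cons(a, a), a)))), a)   [R7 at 1]
3. cons(cons(cons(a, b), cons(b, q(cons(cons(a, a), a)))), a)  →  cons(cons(cons(a, b), cons(b, a)), a)   [R7 at 1.2.2]

cons(cons(cons(a, b), cons(b, a)), a)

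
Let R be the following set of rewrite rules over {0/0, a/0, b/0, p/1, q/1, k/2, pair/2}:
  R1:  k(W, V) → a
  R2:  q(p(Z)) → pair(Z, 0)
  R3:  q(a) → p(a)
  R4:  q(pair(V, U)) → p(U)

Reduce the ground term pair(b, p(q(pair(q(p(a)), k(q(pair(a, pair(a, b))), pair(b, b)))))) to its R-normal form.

1. pair(b, p(q(pair(q(p(a)), k(q(pair(a, pair(a, b))), pair(b, b))))))  →  pair(b, p(p(k(q(pair(a, pair(a, b))), pair(b, b)))))   [R4 at 2.1]
2. pair(b, p(p(k(q(pair(a, pair(a, b))), pair(b, b)))))  →  pair(b, p(p(a)))   [R1 at 2.1.1]

pair(b, p(p(a)))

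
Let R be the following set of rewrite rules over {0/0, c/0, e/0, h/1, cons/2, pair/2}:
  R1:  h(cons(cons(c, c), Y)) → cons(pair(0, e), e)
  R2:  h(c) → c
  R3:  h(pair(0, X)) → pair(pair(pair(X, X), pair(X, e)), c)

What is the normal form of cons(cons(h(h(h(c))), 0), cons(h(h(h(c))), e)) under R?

cons(cons(c, 0), cons(c, e))

1. cons(cons(h(h(h(c))), 0), cons(h(h(h(c))), e))  →  cons(cons(h(h(c)), 0), cons(h(h(h(c))), e))   [R2 at 1.1.1.1]
2. cons(cons(h(h(c)), 0), cons(h(h(h(c))), e))  →  cons(cons(h(c), 0), cons(h(h(h(c))), e))   [R2 at 1.1.1]
3. cons(cons(h(c), 0), cons(h(h(h(c))), e))  →  cons(cons(c, 0), cons(h(h(h(c))), e))   [R2 at 1.1]
4. cons(cons(c, 0), cons(h(h(h(c))), e))  →  cons(cons(c, 0), cons(h(h(c)), e))   [R2 at 2.1.1.1]
5. cons(cons(c, 0), cons(h(h(c)), e))  →  cons(cons(c, 0), cons(h(c), e))   [R2 at 2.1.1]
6. cons(cons(c, 0), cons(h(c), e))  →  cons(cons(c, 0), cons(c, e))   [R2 at 2.1]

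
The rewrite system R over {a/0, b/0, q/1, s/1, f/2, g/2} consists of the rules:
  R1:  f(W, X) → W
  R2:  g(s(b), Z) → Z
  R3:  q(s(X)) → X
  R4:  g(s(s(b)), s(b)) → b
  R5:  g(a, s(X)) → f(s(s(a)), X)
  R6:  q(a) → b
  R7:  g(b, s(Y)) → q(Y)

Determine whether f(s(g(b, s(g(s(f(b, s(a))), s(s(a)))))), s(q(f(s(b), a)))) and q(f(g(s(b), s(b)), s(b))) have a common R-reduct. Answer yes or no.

Reduce t₁ = f(s(g(b, s(g(s(f(b, s(a))), s(s(a)))))), s(q(f(s(b), a)))):
1. f(s(g(b, s(g(s(f(b, s(a))), s(s(a)))))), s(q(f(s(b), a))))  →  s(g(b, s(g(s(f(b, s(a))), s(s(a))))))   [R1 at ε]
2. s(g(b, s(g(s(f(b, s(a))), s(s(a))))))  →  s(q(g(s(f(b, s(a))), s(s(a)))))   [R7 at 1]
3. s(q(g(s(f(b, s(a))), s(s(a)))))  →  s(q(g(s(b), s(s(a)))))   [R1 at 1.1.1.1]
4. s(q(g(s(b), s(s(a)))))  →  s(q(s(s(a))))   [R2 at 1.1]
5. s(q(s(s(a))))  →  s(s(a))   [R3 at 1]

Reduce t₂ = q(f(g(s(b), s(b)), s(b))):
1. q(f(g(s(b), s(b)), s(b)))  →  q(g(s(b), s(b)))   [R1 at 1]
2. q(g(s(b), s(b)))  →  q(s(b))   [R2 at 1]
3. q(s(b))  →  b   [R3 at ε]

no — NF(t₁) = s(s(a)), NF(t₂) = b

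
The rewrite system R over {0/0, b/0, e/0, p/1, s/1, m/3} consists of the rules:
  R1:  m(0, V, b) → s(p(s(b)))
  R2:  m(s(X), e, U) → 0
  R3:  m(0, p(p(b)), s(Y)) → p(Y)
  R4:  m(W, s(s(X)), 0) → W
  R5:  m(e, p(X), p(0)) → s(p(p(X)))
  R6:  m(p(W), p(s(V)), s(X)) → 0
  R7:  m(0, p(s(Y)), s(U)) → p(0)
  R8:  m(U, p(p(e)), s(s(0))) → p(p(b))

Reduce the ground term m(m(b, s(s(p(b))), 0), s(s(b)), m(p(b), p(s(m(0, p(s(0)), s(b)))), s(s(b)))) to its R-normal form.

1. m(m(b, s(s(p(b))), 0), s(s(b)), m(p(b), p(s(m(0, p(s(0)), s(b)))), s(s(b))))  →  m(b, s(s(b)), m(p(b), p(s(m(0, p(s(0)), s(b)))), s(s(b))))   [R4 at 1]
2. m(b, s(s(b)), m(p(b), p(s(m(0, p(s(0)), s(b)))), s(s(b))))  →  m(b, s(s(b)), 0)   [R6 at 3]
3. m(b, s(s(b)), 0)  →  b   [R4 at ε]

b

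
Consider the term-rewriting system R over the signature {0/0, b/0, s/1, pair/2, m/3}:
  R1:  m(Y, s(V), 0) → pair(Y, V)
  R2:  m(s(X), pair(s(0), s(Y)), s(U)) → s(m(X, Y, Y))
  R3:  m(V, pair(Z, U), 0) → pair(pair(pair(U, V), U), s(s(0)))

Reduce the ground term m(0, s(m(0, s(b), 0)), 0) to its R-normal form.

pair(0, pair(0, b))

1. m(0, s(m(0, s(b), 0)), 0)  →  pair(0, m(0, s(b), 0))   [R1 at ε]
2. pair(0, m(0, s(b), 0))  →  pair(0, pair(0, b))   [R1 at 2]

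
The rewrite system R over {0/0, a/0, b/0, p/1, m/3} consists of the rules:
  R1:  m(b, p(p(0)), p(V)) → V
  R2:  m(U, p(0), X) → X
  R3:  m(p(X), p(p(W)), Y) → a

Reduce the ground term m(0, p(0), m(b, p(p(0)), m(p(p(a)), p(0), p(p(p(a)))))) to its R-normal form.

1. m(0, p(0), m(b, p(p(0)), m(p(p(a)), p(0), p(p(p(a))))))  →  m(b, p(p(0)), m(p(p(a)), p(0), p(p(p(a)))))   [R2 at ε]
2. m(b, p(p(0)), m(p(p(a)), p(0), p(p(p(a)))))  →  m(b, p(p(0)), p(p(p(a))))   [R2 at 3]
3. m(b, p(p(0)), p(p(p(a))))  →  p(p(a))   [R1 at ε]

p(p(a))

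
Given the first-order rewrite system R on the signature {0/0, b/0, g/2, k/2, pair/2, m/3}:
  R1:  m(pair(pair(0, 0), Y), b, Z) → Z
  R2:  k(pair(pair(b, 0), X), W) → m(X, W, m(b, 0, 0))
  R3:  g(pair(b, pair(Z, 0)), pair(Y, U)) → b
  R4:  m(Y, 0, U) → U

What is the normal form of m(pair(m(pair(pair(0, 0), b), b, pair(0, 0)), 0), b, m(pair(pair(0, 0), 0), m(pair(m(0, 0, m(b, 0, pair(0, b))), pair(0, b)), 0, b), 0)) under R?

1. m(pair(m(pair(pair(0, 0), b), b, pair(0, 0)), 0), b, m(pair(pair(0, 0), 0), m(pair(m(0, 0, m(b, 0, pair(0, b))), pair(0, b)), 0, b), 0))  →  m(pair(pair(0, 0), 0), b, m(pair(pair(0, 0), 0), m(pair(m(0, 0, m(b, 0, pair(0, b))), pair(0, b)), 0, b), 0))   [R1 at 1.1]
2. m(pair(pair(0, 0), 0), b, m(pair(pair(0, 0), 0), m(pair(m(0, 0, m(b, 0, pair(0, b))), pair(0, b)), 0, b), 0))  →  m(pair(pair(0, 0), 0), m(pair(m(0, 0, m(b, 0, pair(0, b))), pair(0, b)), 0, b), 0)   [R1 at ε]
3. m(pair(pair(0, 0), 0), m(pair(m(0, 0, m(b, 0, pair(0, b))), pair(0, b)), 0, b), 0)  →  m(pair(pair(0, 0), 0), b, 0)   [R4 at 2]
4. m(pair(pair(0, 0), 0), b, 0)  →  0   [R1 at ε]

0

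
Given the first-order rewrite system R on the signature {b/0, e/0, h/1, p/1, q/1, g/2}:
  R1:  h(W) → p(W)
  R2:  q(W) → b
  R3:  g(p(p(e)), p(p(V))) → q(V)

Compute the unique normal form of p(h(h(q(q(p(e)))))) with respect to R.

1. p(h(h(q(q(p(e))))))  →  p(p(h(q(q(p(e))))))   [R1 at 1]
2. p(p(h(q(q(p(e))))))  →  p(p(p(q(q(p(e))))))   [R1 at 1.1]
3. p(p(p(q(q(p(e))))))  →  p(p(p(b)))   [R2 at 1.1.1]

p(p(p(b)))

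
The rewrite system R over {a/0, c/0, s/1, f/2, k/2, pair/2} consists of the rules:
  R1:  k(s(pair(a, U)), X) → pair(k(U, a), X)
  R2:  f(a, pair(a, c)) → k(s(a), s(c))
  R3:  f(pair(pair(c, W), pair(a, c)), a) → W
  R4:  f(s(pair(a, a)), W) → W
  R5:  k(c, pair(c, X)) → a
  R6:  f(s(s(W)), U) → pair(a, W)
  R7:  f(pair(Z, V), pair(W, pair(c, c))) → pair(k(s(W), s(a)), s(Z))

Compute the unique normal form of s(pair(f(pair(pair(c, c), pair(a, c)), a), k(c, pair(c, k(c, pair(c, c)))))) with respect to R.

1. s(pair(f(pair(pair(c, c), pair(a, c)), a), k(c, pair(c, k(c, pair(c, c))))))  →  s(pair(c, k(c, pair(c, k(c, pair(c, c))))))   [R3 at 1.1]
2. s(pair(c, k(c, pair(c, k(c, pair(c, c))))))  →  s(pair(c, a))   [R5 at 1.2]

s(pair(c, a))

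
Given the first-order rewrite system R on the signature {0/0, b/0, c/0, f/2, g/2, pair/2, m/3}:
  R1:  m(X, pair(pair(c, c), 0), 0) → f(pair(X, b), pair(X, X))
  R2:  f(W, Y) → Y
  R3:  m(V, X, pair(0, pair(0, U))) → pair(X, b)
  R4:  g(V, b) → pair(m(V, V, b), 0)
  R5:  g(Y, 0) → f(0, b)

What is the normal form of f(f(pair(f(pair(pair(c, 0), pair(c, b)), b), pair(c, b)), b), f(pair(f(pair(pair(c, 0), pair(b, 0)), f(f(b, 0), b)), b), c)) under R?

c

1. f(f(pair(f(pair(pair(c, 0), pair(c, b)), b), pair(c, b)), b), f(pair(f(pair(pair(c, 0), pair(b, 0)), f(f(b, 0), b)), b), c))  →  f(pair(f(pair(pair(c, 0), pair(b, 0)), f(f(b, 0), b)), b), c)   [R2 at ε]
2. f(pair(f(pair(pair(c, 0), pair(b, 0)), f(f(b, 0), b)), b), c)  →  c   [R2 at ε]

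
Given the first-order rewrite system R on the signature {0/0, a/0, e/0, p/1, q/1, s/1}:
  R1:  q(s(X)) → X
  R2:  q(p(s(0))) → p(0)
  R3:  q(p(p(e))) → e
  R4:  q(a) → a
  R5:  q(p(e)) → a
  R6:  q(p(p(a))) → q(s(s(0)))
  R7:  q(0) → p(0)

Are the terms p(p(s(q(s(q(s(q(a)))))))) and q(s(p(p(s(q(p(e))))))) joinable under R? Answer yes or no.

yes — NF(t₁) = p(p(s(a))), NF(t₂) = p(p(s(a)))

Reduce t₁ = p(p(s(q(s(q(s(q(a)))))))):
1. p(p(s(q(s(q(s(q(a))))))))  →  p(p(s(q(s(q(a))))))   [R1 at 1.1.1]
2. p(p(s(q(s(q(a))))))  →  p(p(s(q(a))))   [R1 at 1.1.1]
3. p(p(s(q(a))))  →  p(p(s(a)))   [R4 at 1.1.1]

Reduce t₂ = q(s(p(p(s(q(p(e))))))):
1. q(s(p(p(s(q(p(e)))))))  →  p(p(s(q(p(e)))))   [R1 at ε]
2. p(p(s(q(p(e)))))  →  p(p(s(a)))   [R5 at 1.1.1]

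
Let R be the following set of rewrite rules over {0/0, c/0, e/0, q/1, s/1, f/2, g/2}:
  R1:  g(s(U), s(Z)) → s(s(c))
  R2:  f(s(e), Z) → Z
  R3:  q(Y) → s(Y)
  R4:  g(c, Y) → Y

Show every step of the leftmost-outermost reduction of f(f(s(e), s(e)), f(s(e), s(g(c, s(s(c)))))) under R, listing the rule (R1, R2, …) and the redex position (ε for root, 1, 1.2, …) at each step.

s(s(s(c)))

1. f(f(s(e), s(e)), f(s(e), s(g(c, s(s(c))))))  →  f(s(e), f(s(e), s(g(c, s(s(c))))))   [R2 at 1]
2. f(s(e), f(s(e), s(g(c, s(s(c))))))  →  f(s(e), s(g(c, s(s(c)))))   [R2 at ε]
3. f(s(e), s(g(c, s(s(c)))))  →  s(g(c, s(s(c))))   [R2 at ε]
4. s(g(c, s(s(c))))  →  s(s(s(c)))   [R4 at 1]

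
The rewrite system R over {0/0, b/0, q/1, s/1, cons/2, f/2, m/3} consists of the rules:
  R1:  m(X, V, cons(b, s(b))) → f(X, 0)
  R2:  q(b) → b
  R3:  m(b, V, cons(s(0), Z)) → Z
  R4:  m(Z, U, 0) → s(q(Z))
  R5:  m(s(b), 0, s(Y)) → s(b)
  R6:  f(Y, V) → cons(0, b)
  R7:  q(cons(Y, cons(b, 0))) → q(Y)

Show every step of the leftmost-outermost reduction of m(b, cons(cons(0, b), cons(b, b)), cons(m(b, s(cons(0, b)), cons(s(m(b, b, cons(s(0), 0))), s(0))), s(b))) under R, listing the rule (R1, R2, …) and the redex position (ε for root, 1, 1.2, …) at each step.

1. m(b, cons(cons(0, b), cons(b, b)), cons(m(b, s(cons(0, b)), cons(s(m(b, b, cons(s(0), 0))), s(0))), s(b)))  →  m(b, cons(cons(0, b), cons(b, b)), cons(m(b, s(cons(0, b)), cons(s(0), s(0))), s(b)))   [R3 at 3.1.3.1.1]
2. m(b, cons(cons(0, b), cons(b, b)), cons(m(b, s(cons(0, b)), cons(s(0), s(0))), s(b)))  →  m(b, cons(cons(0, b), cons(b, b)), cons(s(0), s(b)))   [R3 at 3.1]
3. m(b, cons(cons(0, b), cons(b, b)), cons(s(0), s(b)))  →  s(b)   [R3 at ε]

s(b)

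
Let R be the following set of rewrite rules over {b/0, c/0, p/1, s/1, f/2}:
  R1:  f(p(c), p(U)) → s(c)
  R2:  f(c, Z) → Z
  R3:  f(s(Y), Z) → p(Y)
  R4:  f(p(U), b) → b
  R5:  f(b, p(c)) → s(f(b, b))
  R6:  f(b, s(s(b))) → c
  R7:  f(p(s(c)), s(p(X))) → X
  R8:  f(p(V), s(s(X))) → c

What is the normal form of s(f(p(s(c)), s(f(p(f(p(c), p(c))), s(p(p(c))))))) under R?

s(c)

1. s(f(p(s(c)), s(f(p(f(p(c), p(c))), s(p(p(c)))))))  →  s(f(p(s(c)), s(f(p(s(c)), s(p(p(c)))))))   [R1 at 1.2.1.1.1]
2. s(f(p(s(c)), s(f(p(s(c)), s(p(p(c)))))))  →  s(f(p(s(c)), s(p(c))))   [R7 at 1.2.1]
3. s(f(p(s(c)), s(p(c))))  →  s(c)   [R7 at 1]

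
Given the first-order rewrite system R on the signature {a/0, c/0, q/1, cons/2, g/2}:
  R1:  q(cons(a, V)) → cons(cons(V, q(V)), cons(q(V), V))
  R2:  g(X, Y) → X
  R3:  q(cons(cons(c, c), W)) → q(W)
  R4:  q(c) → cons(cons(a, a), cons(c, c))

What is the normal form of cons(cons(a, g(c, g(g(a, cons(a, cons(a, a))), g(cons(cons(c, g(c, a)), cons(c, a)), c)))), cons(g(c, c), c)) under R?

cons(cons(a, c), cons(c, c))

1. cons(cons(a, g(c, g(g(a, cons(a, cons(a, a))), g(cons(cons(c, g(c, a)), cons(c, a)), c)))), cons(g(c, c), c))  →  cons(cons(a, c), cons(g(c, c), c))   [R2 at 1.2]
2. cons(cons(a, c), cons(g(c, c), c))  →  cons(cons(a, c), cons(c, c))   [R2 at 2.1]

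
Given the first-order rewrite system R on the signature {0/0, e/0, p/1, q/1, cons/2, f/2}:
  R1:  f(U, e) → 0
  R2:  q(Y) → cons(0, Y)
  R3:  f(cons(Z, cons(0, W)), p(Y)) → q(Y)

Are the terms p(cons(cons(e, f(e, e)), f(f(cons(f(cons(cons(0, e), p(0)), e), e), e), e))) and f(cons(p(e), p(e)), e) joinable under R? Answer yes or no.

Reduce t₁ = p(cons(cons(e, f(e, e)), f(f(cons(f(cons(cons(0, e), p(0)), e), e), e), e))):
1. p(cons(cons(e, f(e, e)), f(f(cons(f(cons(cons(0, e), p(0)), e), e), e), e)))  →  p(cons(cons(e, 0), f(f(cons(f(cons(cons(0, e), p(0)), e), e), e), e)))   [R1 at 1.1.2]
2. p(cons(cons(e, 0), f(f(cons(f(cons(cons(0, e), p(0)), e), e), e), e)))  →  p(cons(cons(e, 0), 0))   [R1 at 1.2]

Reduce t₂ = f(cons(p(e), p(e)), e):
1. f(cons(p(e), p(e)), e)  →  0   [R1 at ε]

no — NF(t₁) = p(cons(cons(e, 0), 0)), NF(t₂) = 0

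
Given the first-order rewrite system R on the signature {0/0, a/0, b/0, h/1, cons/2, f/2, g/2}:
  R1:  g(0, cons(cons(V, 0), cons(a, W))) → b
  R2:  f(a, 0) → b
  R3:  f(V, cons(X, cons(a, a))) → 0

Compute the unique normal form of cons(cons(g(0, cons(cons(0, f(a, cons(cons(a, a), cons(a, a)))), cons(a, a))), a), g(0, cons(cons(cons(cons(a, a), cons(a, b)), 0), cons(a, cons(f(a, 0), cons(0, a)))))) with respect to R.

cons(cons(b, a), b)

1. cons(cons(g(0, cons(cons(0, f(a, cons(cons(a, a), cons(a, a)))), cons(a, a))), a), g(0, cons(cons(cons(cons(a, a), cons(a, b)), 0), cons(a, cons(f(a, 0), cons(0, a))))))  →  cons(cons(g(0, cons(cons(0, 0), cons(a, a))), a), g(0, cons(cons(cons(cons(a, a), cons(a, b)), 0), cons(a, cons(f(a, 0), cons(0, a))))))   [R3 at 1.1.2.1.2]
2. cons(cons(g(0, cons(cons(0, 0), cons(a, a))), a), g(0, cons(cons(cons(cons(a, a), cons(a, b)), 0), cons(a, cons(f(a, 0), cons(0, a))))))  →  cons(cons(b, a), g(0, cons(cons(cons(cons(a, a), cons(a, b)), 0), cons(a, cons(f(a, 0), cons(0, a))))))   [R1 at 1.1]
3. cons(cons(b, a), g(0, cons(cons(cons(cons(a, a), cons(a, b)), 0), cons(a, cons(f(a, 0), cons(0, a))))))  →  cons(cons(b, a), b)   [R1 at 2]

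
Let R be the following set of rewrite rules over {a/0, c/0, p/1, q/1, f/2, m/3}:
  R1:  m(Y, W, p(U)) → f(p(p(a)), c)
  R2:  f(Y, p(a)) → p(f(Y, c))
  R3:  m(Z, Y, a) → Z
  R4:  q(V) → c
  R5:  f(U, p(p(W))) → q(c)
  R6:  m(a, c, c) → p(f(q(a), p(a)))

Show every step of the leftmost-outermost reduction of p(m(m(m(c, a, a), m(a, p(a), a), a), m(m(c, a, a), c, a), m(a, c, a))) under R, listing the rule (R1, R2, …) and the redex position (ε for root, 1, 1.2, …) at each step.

1. p(m(m(m(c, a, a), m(a, p(a), a), a), m(m(c, a, a), c, a), m(a, c, a)))  →  p(m(m(c, a, a), m(m(c, a, a), c, a), m(a, c, a)))   [R3 at 1.1]
2. p(m(m(c, a, a), m(m(c, a, a), c, a), m(a, c, a)))  →  p(m(c, m(m(c, a, a), c, a), m(a, c, a)))   [R3 at 1.1]
3. p(m(c, m(m(c, a, a), c, a), m(a, c, a)))  →  p(m(c, m(c, a, a), m(a, c, a)))   [R3 at 1.2]
4. p(m(c, m(c, a, a), m(a, c, a)))  →  p(m(c, c, m(a, c, a)))   [R3 at 1.2]
5. p(m(c, c, m(a, c, a)))  →  p(m(c, c, a))   [R3 at 1.3]
6. p(m(c, c, a))  →  p(c)   [R3 at 1]

p(c)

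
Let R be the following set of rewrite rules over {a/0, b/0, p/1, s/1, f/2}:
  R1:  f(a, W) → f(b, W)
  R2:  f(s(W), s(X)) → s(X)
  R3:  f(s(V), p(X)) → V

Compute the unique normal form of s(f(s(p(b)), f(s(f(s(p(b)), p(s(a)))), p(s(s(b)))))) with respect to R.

1. s(f(s(p(b)), f(s(f(s(p(b)), p(s(a)))), p(s(s(b))))))  →  s(f(s(p(b)), f(s(p(b)), p(s(a)))))   [R3 at 1.2]
2. s(f(s(p(b)), f(s(p(b)), p(s(a)))))  →  s(f(s(p(b)), p(b)))   [R3 at 1.2]
3. s(f(s(p(b)), p(b)))  →  s(p(b))   [R3 at 1]

s(p(b))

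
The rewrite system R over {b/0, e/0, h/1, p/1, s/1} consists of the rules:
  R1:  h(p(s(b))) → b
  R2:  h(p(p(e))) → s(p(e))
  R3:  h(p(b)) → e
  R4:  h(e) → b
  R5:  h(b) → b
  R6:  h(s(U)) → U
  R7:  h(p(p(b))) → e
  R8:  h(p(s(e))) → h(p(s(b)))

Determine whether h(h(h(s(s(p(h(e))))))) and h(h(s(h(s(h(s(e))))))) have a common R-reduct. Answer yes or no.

Reduce t₁ = h(h(h(s(s(p(h(e))))))):
1. h(h(h(s(s(p(h(e)))))))  →  h(h(s(p(h(e)))))   [R6 at 1.1]
2. h(h(s(p(h(e)))))  →  h(p(h(e)))   [R6 at 1]
3. h(p(h(e)))  →  h(p(b))   [R4 at 1.1]
4. h(p(b))  →  e   [R3 at ε]

Reduce t₂ = h(h(s(h(s(h(s(e))))))):
1. h(h(s(h(s(h(s(e)))))))  →  h(h(s(h(s(e)))))   [R6 at 1]
2. h(h(s(h(s(e)))))  →  h(h(s(e)))   [R6 at 1]
3. h(h(s(e)))  →  h(e)   [R6 at 1]
4. h(e)  →  b   [R4 at ε]

no — NF(t₁) = e, NF(t₂) = b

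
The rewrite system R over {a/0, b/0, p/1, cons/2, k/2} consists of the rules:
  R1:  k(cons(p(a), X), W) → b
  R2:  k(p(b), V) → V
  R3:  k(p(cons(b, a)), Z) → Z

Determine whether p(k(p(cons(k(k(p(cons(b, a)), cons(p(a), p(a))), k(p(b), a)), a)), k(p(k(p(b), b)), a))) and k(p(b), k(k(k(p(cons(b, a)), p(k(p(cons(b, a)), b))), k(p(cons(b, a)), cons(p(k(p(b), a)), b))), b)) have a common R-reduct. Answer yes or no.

Reduce t₁ = p(k(p(cons(k(k(p(cons(b, a)), cons(p(a), p(a))), k(p(b), a)), a)), k(p(k(p(b), b)), a))):
1. p(k(p(cons(k(k(p(cons(b, a)), cons(p(a), p(a))), k(p(b), a)), a)), k(p(k(p(b), b)), a)))  →  p(k(p(cons(k(cons(p(a), p(a)), k(p(b), a)), a)), k(p(k(p(b), b)), a)))   [R3 at 1.1.1.1.1]
2. p(k(p(cons(k(cons(p(a), p(a)), k(p(b), a)), a)), k(p(k(p(b), b)), a)))  →  p(k(p(cons(b, a)), k(p(k(p(b), b)), a)))   [R1 at 1.1.1.1]
3. p(k(p(cons(b, a)), k(p(k(p(b), b)), a)))  →  p(k(p(k(p(b), b)), a))   [R3 at 1]
4. p(k(p(k(p(b), b)), a))  →  p(k(p(b), a))   [R2 at 1.1.1]
5. p(k(p(b), a))  →  p(a)   [R2 at 1]

Reduce t₂ = k(p(b), k(k(k(p(cons(b, a)), p(k(p(cons(b, a)), b))), k(p(cons(b, a)), cons(p(k(p(b), a)), b))), b)):
1. k(p(b), k(k(k(p(cons(b, a)), p(k(p(cons(b, a)), b))), k(p(cons(b, a)), cons(p(k(p(b), a)), b))), b))  →  k(k(k(p(cons(b, a)), p(k(p(cons(b, a)), b))), k(p(cons(b, a)), cons(p(k(p(b), a)), b))), b)   [R2 at ε]
2. k(k(k(p(cons(b, a)), p(k(p(cons(b, a)), b))), k(p(cons(b, a)), cons(p(k(p(b), a)), b))), b)  →  k(k(p(k(p(cons(b, a)), b)), k(p(cons(b, a)), cons(p(k(p(b), a)), b))), b)   [R3 at 1.1]
3. k(k(p(k(p(cons(b, a)), b)), k(p(cons(b, a)), cons(p(k(p(b), a)), b))), b)  →  k(k(p(b), k(p(cons(b, a)), cons(p(k(p(b), a)), b))), b)   [R3 at 1.1.1]
4. k(k(p(b), k(p(cons(b, a)), cons(p(k(p(b), a)), b))), b)  →  k(k(p(cons(b, a)), cons(p(k(p(b), a)), b)), b)   [R2 at 1]
5. k(k(p(cons(b, a)), cons(p(k(p(b), a)), b)), b)  →  k(cons(p(k(p(b), a)), b), b)   [R3 at 1]
6. k(cons(p(k(p(b), a)), b), b)  →  k(cons(p(a), b), b)   [R2 at 1.1.1]
7. k(cons(p(a), b), b)  →  b   [R1 at ε]

no — NF(t₁) = p(a), NF(t₂) = b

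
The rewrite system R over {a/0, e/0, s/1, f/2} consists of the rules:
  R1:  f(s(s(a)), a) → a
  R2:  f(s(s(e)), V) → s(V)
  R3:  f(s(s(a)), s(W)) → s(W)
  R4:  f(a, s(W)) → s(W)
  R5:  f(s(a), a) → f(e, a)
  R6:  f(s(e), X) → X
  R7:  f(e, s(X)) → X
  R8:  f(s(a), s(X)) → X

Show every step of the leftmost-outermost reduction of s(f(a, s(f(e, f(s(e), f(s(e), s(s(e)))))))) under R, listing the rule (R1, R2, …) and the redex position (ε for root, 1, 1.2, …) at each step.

1. s(f(a, s(f(e, f(s(e), f(s(e), s(s(e))))))))  →  s(s(f(e, f(s(e), f(s(e), s(s(e)))))))   [R4 at 1]
2. s(s(f(e, f(s(e), f(s(e), s(s(e)))))))  →  s(s(f(e, f(s(e), s(s(e))))))   [R6 at 1.1.2]
3. s(s(f(e, f(s(e), s(s(e))))))  →  s(s(f(e, s(s(e)))))   [R6 at 1.1.2]
4. s(s(f(e, s(s(e)))))  →  s(s(s(e)))   [R7 at 1.1]

s(s(s(e)))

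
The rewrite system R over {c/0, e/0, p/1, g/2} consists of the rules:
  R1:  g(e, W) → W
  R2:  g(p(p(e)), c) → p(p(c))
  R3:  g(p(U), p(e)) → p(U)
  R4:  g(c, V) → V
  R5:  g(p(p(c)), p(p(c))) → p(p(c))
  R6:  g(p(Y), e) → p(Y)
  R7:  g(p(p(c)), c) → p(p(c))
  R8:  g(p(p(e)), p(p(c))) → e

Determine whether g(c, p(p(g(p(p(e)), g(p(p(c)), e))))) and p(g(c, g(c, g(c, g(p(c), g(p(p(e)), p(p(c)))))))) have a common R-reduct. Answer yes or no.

no — NF(t₁) = p(p(e)), NF(t₂) = p(p(c))

Reduce t₁ = g(c, p(p(g(p(p(e)), g(p(p(c)), e))))):
1. g(c, p(p(g(p(p(e)), g(p(p(c)), e)))))  →  p(p(g(p(p(e)), g(p(p(c)), e))))   [R4 at ε]
2. p(p(g(p(p(e)), g(p(p(c)), e))))  →  p(p(g(p(p(e)), p(p(c)))))   [R6 at 1.1.2]
3. p(p(g(p(p(e)), p(p(c)))))  →  p(p(e))   [R8 at 1.1]

Reduce t₂ = p(g(c, g(c, g(c, g(p(c), g(p(p(e)), p(p(c)))))))):
1. p(g(c, g(c, g(c, g(p(c), g(p(p(e)), p(p(c))))))))  →  p(g(c, g(c, g(p(c), g(p(p(e)), p(p(c)))))))   [R4 at 1]
2. p(g(c, g(c, g(p(c), g(p(p(e)), p(p(c)))))))  →  p(g(c, g(p(c), g(p(p(e)), p(p(c))))))   [R4 at 1]
3. p(g(c, g(p(c), g(p(p(e)), p(p(c))))))  →  p(g(p(c), g(p(p(e)), p(p(c)))))   [R4 at 1]
4. p(g(p(c), g(p(p(e)), p(p(c)))))  →  p(g(p(c), e))   [R8 at 1.2]
5. p(g(p(c), e))  →  p(p(c))   [R6 at 1]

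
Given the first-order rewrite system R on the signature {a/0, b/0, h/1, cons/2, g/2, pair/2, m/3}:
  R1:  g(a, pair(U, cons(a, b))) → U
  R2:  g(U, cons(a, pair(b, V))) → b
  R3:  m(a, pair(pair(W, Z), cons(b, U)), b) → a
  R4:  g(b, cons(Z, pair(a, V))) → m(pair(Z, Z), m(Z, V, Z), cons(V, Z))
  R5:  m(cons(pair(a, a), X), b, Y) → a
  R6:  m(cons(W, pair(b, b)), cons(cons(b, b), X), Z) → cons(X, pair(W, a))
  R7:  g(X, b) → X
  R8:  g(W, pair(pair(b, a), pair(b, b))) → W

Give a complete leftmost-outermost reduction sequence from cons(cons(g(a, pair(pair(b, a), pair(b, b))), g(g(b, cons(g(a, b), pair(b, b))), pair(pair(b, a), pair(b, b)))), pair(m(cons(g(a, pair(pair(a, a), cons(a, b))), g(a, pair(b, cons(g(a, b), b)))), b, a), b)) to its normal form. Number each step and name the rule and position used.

cons(cons(a, b), pair(a, b))

1. cons(cons(g(a, pair(pair(b, a), pair(b, b))), g(g(b, cons(g(a, b), pair(b, b))), pair(pair(b, a), pair(b, b)))), pair(m(cons(g(a, pair(pair(a, a), cons(a, b))), g(a, pair(b, cons(g(a, b), b)))), b, a), b))  →  cons(cons(a, g(g(b, cons(g(a, b), pair(b, b))), pair(pair(b, a), pair(b, b)))), pair(m(cons(g(a, pair(pair(a, a), cons(a, b))), g(a, pair(b, cons(g(a, b), b)))), b, a), b))   [R8 at 1.1]
2. cons(cons(a, g(g(b, cons(g(a, b), pair(b, b))), pair(pair(b, a), pair(b, b)))), pair(m(cons(g(a, pair(pair(a, a), cons(a, b))), g(a, pair(b, cons(g(a, b), b)))), b, a), b))  →  cons(cons(a, g(b, cons(g(a, b), pair(b, b)))), pair(m(cons(g(a, pair(pair(a, a), cons(a, b))), g(a, pair(b, cons(g(a, b), b)))), b, a), b))   [R8 at 1.2]
3. cons(cons(a, g(b, cons(g(a, b), pair(b, b)))), pair(m(cons(g(a, pair(pair(a, a), cons(a, b))), g(a, pair(b, cons(g(a, b), b)))), b, a), b))  →  cons(cons(a, g(b, cons(a, pair(b, b)))), pair(m(cons(g(a, pair(pair(a, a), cons(a, b))), g(a, pair(b, cons(g(a, b), b)))), b, a), b))   [R7 at 1.2.2.1]
4. cons(cons(a, g(b, cons(a, pair(b, b)))), pair(m(cons(g(a, pair(pair(a, a), cons(a, b))), g(a, pair(b, cons(g(a, b), b)))), b, a), b))  →  cons(cons(a, b), pair(m(cons(g(a, pair(pair(a, a), cons(a, b))), g(a, pair(b, cons(g(a, b), b)))), b, a), b))   [R2 at 1.2]
5. cons(cons(a, b), pair(m(cons(g(a, pair(pair(a, a), cons(a, b))), g(a, pair(b, cons(g(a, b), b)))), b, a), b))  →  cons(cons(a, b), pair(m(cons(pair(a, a), g(a, pair(b, cons(g(a, b), b)))), b, a), b))   [R1 at 2.1.1.1]
6. cons(cons(a, b), pair(m(cons(pair(a, a), g(a, pair(b, cons(g(a, b), b)))), b, a), b))  →  cons(cons(a, b), pair(a, b))   [R5 at 2.1]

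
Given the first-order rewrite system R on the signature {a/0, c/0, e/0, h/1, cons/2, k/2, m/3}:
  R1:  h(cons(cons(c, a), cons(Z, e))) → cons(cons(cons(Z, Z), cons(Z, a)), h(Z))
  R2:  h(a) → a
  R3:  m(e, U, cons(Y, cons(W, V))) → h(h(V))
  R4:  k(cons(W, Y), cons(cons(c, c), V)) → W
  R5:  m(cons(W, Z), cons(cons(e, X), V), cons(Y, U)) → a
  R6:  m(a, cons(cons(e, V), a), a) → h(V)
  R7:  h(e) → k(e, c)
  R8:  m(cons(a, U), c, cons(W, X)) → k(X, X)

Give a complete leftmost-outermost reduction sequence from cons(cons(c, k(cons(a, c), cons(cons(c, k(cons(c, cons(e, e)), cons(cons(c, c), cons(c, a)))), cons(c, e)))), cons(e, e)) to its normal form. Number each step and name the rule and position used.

1. cons(cons(c, k(cons(a, c), cons(cons(c, k(cons(c, cons(e, e)), cons(cons(c, c), cons(c, a)))), cons(c, e)))), cons(e, e))  →  cons(cons(c, k(cons(a, c), cons(cons(c, c), cons(c, e)))), cons(e, e))   [R4 at 1.2.2.1.2]
2. cons(cons(c, k(cons(a, c), cons(cons(c, c), cons(c, e)))), cons(e, e))  →  cons(cons(c, a), cons(e, e))   [R4 at 1.2]

cons(cons(c, a), cons(e, e))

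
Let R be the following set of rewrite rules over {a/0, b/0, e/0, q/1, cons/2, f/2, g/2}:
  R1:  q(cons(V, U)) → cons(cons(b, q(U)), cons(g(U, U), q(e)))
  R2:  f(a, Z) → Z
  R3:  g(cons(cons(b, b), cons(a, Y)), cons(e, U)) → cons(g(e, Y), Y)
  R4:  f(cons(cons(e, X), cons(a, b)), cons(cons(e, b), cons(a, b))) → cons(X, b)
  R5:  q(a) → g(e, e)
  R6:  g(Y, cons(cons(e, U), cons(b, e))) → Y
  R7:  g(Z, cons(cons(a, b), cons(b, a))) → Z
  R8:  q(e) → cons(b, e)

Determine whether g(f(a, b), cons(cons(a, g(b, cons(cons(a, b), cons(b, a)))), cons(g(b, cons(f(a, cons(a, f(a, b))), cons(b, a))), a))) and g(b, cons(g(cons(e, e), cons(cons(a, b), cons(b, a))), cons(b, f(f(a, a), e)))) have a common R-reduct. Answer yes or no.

Reduce t₁ = g(f(a, b), cons(cons(a, g(b, cons(cons(a, b), cons(b, a)))), cons(g(b, cons(f(a, cons(a, f(a, b))), cons(b, a))), a))):
1. g(f(a, b), cons(cons(a, g(b, cons(cons(a, b), cons(b, a)))), cons(g(b, cons(f(a, cons(a, f(a, b))), cons(b, a))), a)))  →  g(b, cons(cons(a, g(b, cons(cons(a, b), cons(b, a)))), cons(g(b, cons(f(a, cons(a, f(a, b))), cons(b, a))), a)))   [R2 at 1]
2. g(b, cons(cons(a, g(b, cons(cons(a, b), cons(b, a)))), cons(g(b, cons(f(a, cons(a, f(a, b))), cons(b, a))), a)))  →  g(b, cons(cons(a, b), cons(g(b, cons(f(a, cons(a, f(a, b))), cons(b, a))), a)))   [R7 at 2.1.2]
3. g(b, cons(cons(a, b), cons(g(b, cons(f(a, cons(a, f(a, b))), cons(b, a))), a)))  →  g(b, cons(cons(a, b), cons(g(b, cons(cons(a, f(a, b)), cons(b, a))), a)))   [R2 at 2.2.1.2.1]
4. g(b, cons(cons(a, b), cons(g(b, cons(cons(a, f(a, b)), cons(b, a))), a)))  →  g(b, cons(cons(a, b), cons(g(b, cons(cons(a, b), cons(b, a))), a)))   [R2 at 2.2.1.2.1.2]
5. g(b, cons(cons(a, b), cons(g(b, cons(cons(a, b), cons(b, a))), a)))  →  g(b, cons(cons(a, b), cons(b, a)))   [R7 at 2.2.1]
6. g(b, cons(cons(a, b), cons(b, a)))  →  b   [R7 at ε]

Reduce t₂ = g(b, cons(g(cons(e, e), cons(cons(a, b), cons(b, a))), cons(b, f(f(a, a), e)))):
1. g(b, cons(g(cons(e, e), cons(cons(a, b), cons(b, a))), cons(b, f(f(a, a), e))))  →  g(b, cons(cons(e, e), cons(b, f(f(a, a), e))))   [R7 at 2.1]
2. g(b, cons(cons(e, e), cons(b, f(f(a, a), e))))  →  g(b, cons(cons(e, e), cons(b, f(a, e))))   [R2 at 2.2.2.1]
3. g(b, cons(cons(e, e), cons(b, f(a, e))))  →  g(b, cons(cons(e, e), cons(b, e)))   [R2 at 2.2.2]
4. g(b, cons(cons(e, e), cons(b, e)))  →  b   [R6 at ε]

yes — NF(t₁) = b, NF(t₂) = b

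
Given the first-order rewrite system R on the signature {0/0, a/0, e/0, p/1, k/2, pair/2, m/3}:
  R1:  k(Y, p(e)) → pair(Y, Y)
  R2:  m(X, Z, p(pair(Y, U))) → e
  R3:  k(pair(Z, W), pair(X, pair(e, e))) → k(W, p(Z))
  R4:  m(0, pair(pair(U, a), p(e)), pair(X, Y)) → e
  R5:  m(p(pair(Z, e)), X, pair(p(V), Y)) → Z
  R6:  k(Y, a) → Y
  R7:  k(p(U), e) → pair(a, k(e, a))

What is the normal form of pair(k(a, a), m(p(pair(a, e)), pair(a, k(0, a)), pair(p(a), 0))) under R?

pair(a, a)

1. pair(k(a, a), m(p(pair(a, e)), pair(a, k(0, a)), pair(p(a), 0)))  →  pair(a, m(p(pair(a, e)), pair(a, k(0, a)), pair(p(a), 0)))   [R6 at 1]
2. pair(a, m(p(pair(a, e)), pair(a, k(0, a)), pair(p(a), 0)))  →  pair(a, a)   [R5 at 2]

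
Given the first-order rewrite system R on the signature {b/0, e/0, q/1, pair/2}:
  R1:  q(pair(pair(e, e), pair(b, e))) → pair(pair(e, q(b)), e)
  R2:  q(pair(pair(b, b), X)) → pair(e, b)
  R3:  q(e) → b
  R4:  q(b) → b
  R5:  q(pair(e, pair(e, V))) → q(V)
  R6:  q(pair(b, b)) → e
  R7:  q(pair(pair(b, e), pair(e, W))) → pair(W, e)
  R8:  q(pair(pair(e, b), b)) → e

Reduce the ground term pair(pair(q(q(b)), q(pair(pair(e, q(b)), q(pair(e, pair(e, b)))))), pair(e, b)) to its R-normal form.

pair(pair(b, e), pair(e, b))

1. pair(pair(q(q(b)), q(pair(pair(e, q(b)), q(pair(e, pair(e, b)))))), pair(e, b))  →  pair(pair(q(b), q(pair(pair(e, q(b)), q(pair(e, pair(e, b)))))), pair(e, b))   [R4 at 1.1.1]
2. pair(pair(q(b), q(pair(pair(e, q(b)), q(pair(e, pair(e, b)))))), pair(e, b))  →  pair(pair(b, q(pair(pair(e, q(b)), q(pair(e, pair(e, b)))))), pair(e, b))   [R4 at 1.1]
3. pair(pair(b, q(pair(pair(e, q(b)), q(pair(e, pair(e, b)))))), pair(e, b))  →  pair(pair(b, q(pair(pair(e, b), q(pair(e, pair(e, b)))))), pair(e, b))   [R4 at 1.2.1.1.2]
4. pair(pair(b, q(pair(pair(e, b), q(pair(e, pair(e, b)))))), pair(e, b))  →  pair(pair(b, q(pair(pair(e, b), q(b)))), pair(e, b))   [R5 at 1.2.1.2]
5. pair(pair(b, q(pair(pair(e, b), q(b)))), pair(e, b))  →  pair(pair(b, q(pair(pair(e, b), b))), pair(e, b))   [R4 at 1.2.1.2]
6. pair(pair(b, q(pair(pair(e, b), b))), pair(e, b))  →  pair(pair(b, e), pair(e, b))   [R8 at 1.2]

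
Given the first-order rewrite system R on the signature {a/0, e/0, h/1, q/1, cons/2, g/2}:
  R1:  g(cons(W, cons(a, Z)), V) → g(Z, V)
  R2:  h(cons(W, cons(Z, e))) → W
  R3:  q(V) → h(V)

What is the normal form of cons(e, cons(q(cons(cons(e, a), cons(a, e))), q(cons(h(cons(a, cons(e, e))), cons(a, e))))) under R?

cons(e, cons(cons(e, a), a))

1. cons(e, cons(q(cons(cons(e, a), cons(a, e))), q(cons(h(cons(a, cons(e, e))), cons(a, e)))))  →  cons(e, cons(h(cons(cons(e, a), cons(a, e))), q(cons(h(cons(a, cons(e, e))), cons(a, e)))))   [R3 at 2.1]
2. cons(e, cons(h(cons(cons(e, a), cons(a, e))), q(cons(h(cons(a, cons(e, e))), cons(a, e)))))  →  cons(e, cons(cons(e, a), q(cons(h(cons(a, cons(e, e))), cons(a, e)))))   [R2 at 2.1]
3. cons(e, cons(cons(e, a), q(cons(h(cons(a, cons(e, e))), cons(a, e)))))  →  cons(e, cons(cons(e, a), h(cons(h(cons(a, cons(e, e))), cons(a, e)))))   [R3 at 2.2]
4. cons(e, cons(cons(e, a), h(cons(h(cons(a, cons(e, e))), cons(a, e)))))  →  cons(e, cons(cons(e, a), h(cons(a, cons(e, e)))))   [R2 at 2.2]
5. cons(e, cons(cons(e, a), h(cons(a, cons(e, e)))))  →  cons(e, cons(cons(e, a), a))   [R2 at 2.2]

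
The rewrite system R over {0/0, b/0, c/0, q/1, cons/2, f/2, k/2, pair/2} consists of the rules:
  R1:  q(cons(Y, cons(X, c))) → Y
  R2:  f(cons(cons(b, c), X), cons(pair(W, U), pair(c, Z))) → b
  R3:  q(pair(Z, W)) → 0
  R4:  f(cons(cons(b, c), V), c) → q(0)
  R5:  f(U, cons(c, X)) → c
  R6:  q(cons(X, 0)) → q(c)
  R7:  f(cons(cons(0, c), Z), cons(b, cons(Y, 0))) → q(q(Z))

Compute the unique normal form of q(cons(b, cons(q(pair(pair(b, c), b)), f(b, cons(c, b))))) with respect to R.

1. q(cons(b, cons(q(pair(pair(b, c), b)), f(b, cons(c, b)))))  →  q(cons(b, cons(0, f(b, cons(c, b)))))   [R3 at 1.2.1]
2. q(cons(b, cons(0, f(b, cons(c, b)))))  →  q(cons(b, cons(0, c)))   [R5 at 1.2.2]
3. q(cons(b, cons(0, c)))  →  b   [R1 at ε]

b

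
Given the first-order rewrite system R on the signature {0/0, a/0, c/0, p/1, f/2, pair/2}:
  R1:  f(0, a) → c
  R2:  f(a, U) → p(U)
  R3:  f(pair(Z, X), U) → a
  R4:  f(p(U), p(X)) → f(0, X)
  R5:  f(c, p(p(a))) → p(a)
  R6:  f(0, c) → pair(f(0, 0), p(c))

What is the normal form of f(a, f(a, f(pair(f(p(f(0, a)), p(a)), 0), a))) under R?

p(p(a))

1. f(a, f(a, f(pair(f(p(f(0, a)), p(a)), 0), a)))  →  p(f(a, f(pair(f(p(f(0, a)), p(a)), 0), a)))   [R2 at ε]
2. p(f(a, f(pair(f(p(f(0, a)), p(a)), 0), a)))  →  p(p(f(pair(f(p(f(0, a)), p(a)), 0), a)))   [R2 at 1]
3. p(p(f(pair(f(p(f(0, a)), p(a)), 0), a)))  →  p(p(a))   [R3 at 1.1]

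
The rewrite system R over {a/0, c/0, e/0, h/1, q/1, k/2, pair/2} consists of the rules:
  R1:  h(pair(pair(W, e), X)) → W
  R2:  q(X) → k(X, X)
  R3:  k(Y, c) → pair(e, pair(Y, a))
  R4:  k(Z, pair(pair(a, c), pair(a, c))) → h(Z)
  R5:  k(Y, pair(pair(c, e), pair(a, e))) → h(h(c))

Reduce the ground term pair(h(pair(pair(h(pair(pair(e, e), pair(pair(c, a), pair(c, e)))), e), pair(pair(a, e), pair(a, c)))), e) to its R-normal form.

pair(e, e)

1. pair(h(pair(pair(h(pair(pair(e, e), pair(pair(c, a), pair(c, e)))), e), pair(pair(a, e), pair(a, c)))), e)  →  pair(h(pair(pair(e, e), pair(pair(c, a), pair(c, e)))), e)   [R1 at 1]
2. pair(h(pair(pair(e, e), pair(pair(c, a), pair(c, e)))), e)  →  pair(e, e)   [R1 at 1]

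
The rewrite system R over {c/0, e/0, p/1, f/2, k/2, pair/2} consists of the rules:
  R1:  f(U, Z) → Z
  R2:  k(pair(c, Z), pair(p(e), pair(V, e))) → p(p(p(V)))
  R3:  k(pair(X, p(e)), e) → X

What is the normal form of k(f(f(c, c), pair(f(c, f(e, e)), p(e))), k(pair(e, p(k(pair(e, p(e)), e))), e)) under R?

e

1. k(f(f(c, c), pair(f(c, f(e, e)), p(e))), k(pair(e, p(k(pair(e, p(e)), e))), e))  →  k(pair(f(c, f(e, e)), p(e)), k(pair(e, p(k(pair(e, p(e)), e))), e))   [R1 at 1]
2. k(pair(f(c, f(e, e)), p(e)), k(pair(e, p(k(pair(e, p(e)), e))), e))  →  k(pair(f(e, e), p(e)), k(pair(e, p(k(pair(e, p(e)), e))), e))   [R1 at 1.1]
3. k(pair(f(e, e), p(e)), k(pair(e, p(k(pair(e, p(e)), e))), e))  →  k(pair(e, p(e)), k(pair(e, p(k(pair(e, p(e)), e))), e))   [R1 at 1.1]
4. k(pair(e, p(e)), k(pair(e, p(k(pair(e, p(e)), e))), e))  →  k(pair(e, p(e)), k(pair(e, p(e)), e))   [R3 at 2.1.2.1]
5. k(pair(e, p(e)), k(pair(e, p(e)), e))  →  k(pair(e, p(e)), e)   [R3 at 2]
6. k(pair(e, p(e)), e)  →  e   [R3 at ε]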